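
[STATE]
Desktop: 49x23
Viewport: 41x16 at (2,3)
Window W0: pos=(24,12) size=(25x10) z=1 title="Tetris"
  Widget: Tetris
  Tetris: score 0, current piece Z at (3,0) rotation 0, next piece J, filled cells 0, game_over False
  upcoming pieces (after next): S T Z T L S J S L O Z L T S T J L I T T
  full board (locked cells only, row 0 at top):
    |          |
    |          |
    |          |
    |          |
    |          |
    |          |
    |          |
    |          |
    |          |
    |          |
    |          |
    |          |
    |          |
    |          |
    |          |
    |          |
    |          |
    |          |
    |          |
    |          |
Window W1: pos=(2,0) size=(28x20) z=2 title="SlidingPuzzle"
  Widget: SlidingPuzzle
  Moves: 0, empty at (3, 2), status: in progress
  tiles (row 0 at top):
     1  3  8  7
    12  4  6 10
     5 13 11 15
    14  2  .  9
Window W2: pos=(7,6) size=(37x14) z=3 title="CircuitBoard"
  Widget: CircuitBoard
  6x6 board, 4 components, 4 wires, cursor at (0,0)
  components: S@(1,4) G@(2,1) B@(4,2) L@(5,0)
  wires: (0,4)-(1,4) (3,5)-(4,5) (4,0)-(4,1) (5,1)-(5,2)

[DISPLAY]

┃┌────┬────┬────┬────┐     ┃             
┃│  1 │  3 │  8 │  7 │     ┃             
┃├────┼────┼────┼────┤     ┃             
┃│ 12┏━━━━━━━━━━━━━━━━━━━━━━━━━━━━━━━━━━━
┃├───┃ CircuitBoard                      
┃│  5┠───────────────────────────────────
┃├───┃   0 1 2 3 4 5                     
┃│ 14┃0  [.]              ·              
┃└───┃                    │              
┃Move┃1                   S              
┃    ┃                                   
┃    ┃2       G                          
┃    ┃                                   
┃    ┃3                       ·          
┃    ┃                        │          
┃    ┃4   · ─ ·   B           ·          


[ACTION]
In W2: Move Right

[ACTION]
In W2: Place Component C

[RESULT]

┃┌────┬────┬────┬────┐     ┃             
┃│  1 │  3 │  8 │  7 │     ┃             
┃├────┼────┼────┼────┤     ┃             
┃│ 12┏━━━━━━━━━━━━━━━━━━━━━━━━━━━━━━━━━━━
┃├───┃ CircuitBoard                      
┃│  5┠───────────────────────────────────
┃├───┃   0 1 2 3 4 5                     
┃│ 14┃0      [C]          ·              
┃└───┃                    │              
┃Move┃1                   S              
┃    ┃                                   
┃    ┃2       G                          
┃    ┃                                   
┃    ┃3                       ·          
┃    ┃                        │          
┃    ┃4   · ─ ·   B           ·          


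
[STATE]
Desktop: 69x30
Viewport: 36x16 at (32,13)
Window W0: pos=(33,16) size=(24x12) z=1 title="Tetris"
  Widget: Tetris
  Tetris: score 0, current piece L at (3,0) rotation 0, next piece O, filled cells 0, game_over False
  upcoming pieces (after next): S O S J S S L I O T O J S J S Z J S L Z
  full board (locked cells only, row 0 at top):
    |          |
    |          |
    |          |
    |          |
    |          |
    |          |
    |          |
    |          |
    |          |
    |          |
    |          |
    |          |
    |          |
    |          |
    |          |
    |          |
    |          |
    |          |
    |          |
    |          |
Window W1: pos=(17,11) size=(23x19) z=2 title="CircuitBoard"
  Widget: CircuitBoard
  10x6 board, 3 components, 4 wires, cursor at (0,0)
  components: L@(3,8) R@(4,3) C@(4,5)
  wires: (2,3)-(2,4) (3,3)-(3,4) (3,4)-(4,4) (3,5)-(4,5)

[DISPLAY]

───────┨                            
 6 7 8 ┃                            
       ┃                            
       ┃━━━━━━━━━━━━━━━━┓           
       ┃s               ┃           
       ┃────────────────┨           
  · ─ ·┃    │Next:      ┃           
       ┃    │▓▓         ┃           
  · ─ ·┃    │▓▓         ┃           
      │┃    │           ┃           
  R   ·┃    │           ┃           
       ┃    │           ┃           
       ┃    │Score:     ┃           
       ┃    │0          ┃           
       ┃━━━━━━━━━━━━━━━━┛           
       ┃                            


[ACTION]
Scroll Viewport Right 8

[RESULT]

──────┨                             
6 7 8 ┃                             
      ┃                             
      ┃━━━━━━━━━━━━━━━━┓            
      ┃s               ┃            
      ┃────────────────┨            
 · ─ ·┃    │Next:      ┃            
      ┃    │▓▓         ┃            
 · ─ ·┃    │▓▓         ┃            
     │┃    │           ┃            
 R   ·┃    │           ┃            
      ┃    │           ┃            
      ┃    │Score:     ┃            
      ┃    │0          ┃            
      ┃━━━━━━━━━━━━━━━━┛            
      ┃                             


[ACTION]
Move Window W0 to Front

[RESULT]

──────┨                             
6 7 8 ┃                             
      ┃                             
┏━━━━━━━━━━━━━━━━━━━━━━┓            
┃ Tetris               ┃            
┠──────────────────────┨            
┃          │Next:      ┃            
┃          │▓▓         ┃            
┃          │▓▓         ┃            
┃          │           ┃            
┃          │           ┃            
┃          │           ┃            
┃          │Score:     ┃            
┃          │0          ┃            
┗━━━━━━━━━━━━━━━━━━━━━━┛            
      ┃                             


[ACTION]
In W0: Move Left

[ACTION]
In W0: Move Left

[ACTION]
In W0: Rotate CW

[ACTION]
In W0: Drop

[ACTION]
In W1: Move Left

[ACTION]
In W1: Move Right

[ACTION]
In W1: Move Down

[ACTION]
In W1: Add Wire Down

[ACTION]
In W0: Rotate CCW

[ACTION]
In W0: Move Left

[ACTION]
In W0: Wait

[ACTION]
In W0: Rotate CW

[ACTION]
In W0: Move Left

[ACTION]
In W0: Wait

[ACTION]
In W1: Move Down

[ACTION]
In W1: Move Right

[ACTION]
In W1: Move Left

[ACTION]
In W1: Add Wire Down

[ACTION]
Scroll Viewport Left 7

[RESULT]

─────────────┨                      
 3 4 5 6 7 8 ┃                      
             ┃                      
       ┏━━━━━━━━━━━━━━━━━━━━━━┓     
·      ┃ Tetris               ┃     
│      ┠──────────────────────┨     
.]     ┃          │Next:      ┃     
│      ┃          │▓▓         ┃     
·      ┃          │▓▓         ┃     
       ┃          │           ┃     
       ┃          │           ┃     
       ┃          │           ┃     
       ┃          │Score:     ┃     
(2,1)  ┃          │0          ┃     
       ┗━━━━━━━━━━━━━━━━━━━━━━┛     
             ┃                      


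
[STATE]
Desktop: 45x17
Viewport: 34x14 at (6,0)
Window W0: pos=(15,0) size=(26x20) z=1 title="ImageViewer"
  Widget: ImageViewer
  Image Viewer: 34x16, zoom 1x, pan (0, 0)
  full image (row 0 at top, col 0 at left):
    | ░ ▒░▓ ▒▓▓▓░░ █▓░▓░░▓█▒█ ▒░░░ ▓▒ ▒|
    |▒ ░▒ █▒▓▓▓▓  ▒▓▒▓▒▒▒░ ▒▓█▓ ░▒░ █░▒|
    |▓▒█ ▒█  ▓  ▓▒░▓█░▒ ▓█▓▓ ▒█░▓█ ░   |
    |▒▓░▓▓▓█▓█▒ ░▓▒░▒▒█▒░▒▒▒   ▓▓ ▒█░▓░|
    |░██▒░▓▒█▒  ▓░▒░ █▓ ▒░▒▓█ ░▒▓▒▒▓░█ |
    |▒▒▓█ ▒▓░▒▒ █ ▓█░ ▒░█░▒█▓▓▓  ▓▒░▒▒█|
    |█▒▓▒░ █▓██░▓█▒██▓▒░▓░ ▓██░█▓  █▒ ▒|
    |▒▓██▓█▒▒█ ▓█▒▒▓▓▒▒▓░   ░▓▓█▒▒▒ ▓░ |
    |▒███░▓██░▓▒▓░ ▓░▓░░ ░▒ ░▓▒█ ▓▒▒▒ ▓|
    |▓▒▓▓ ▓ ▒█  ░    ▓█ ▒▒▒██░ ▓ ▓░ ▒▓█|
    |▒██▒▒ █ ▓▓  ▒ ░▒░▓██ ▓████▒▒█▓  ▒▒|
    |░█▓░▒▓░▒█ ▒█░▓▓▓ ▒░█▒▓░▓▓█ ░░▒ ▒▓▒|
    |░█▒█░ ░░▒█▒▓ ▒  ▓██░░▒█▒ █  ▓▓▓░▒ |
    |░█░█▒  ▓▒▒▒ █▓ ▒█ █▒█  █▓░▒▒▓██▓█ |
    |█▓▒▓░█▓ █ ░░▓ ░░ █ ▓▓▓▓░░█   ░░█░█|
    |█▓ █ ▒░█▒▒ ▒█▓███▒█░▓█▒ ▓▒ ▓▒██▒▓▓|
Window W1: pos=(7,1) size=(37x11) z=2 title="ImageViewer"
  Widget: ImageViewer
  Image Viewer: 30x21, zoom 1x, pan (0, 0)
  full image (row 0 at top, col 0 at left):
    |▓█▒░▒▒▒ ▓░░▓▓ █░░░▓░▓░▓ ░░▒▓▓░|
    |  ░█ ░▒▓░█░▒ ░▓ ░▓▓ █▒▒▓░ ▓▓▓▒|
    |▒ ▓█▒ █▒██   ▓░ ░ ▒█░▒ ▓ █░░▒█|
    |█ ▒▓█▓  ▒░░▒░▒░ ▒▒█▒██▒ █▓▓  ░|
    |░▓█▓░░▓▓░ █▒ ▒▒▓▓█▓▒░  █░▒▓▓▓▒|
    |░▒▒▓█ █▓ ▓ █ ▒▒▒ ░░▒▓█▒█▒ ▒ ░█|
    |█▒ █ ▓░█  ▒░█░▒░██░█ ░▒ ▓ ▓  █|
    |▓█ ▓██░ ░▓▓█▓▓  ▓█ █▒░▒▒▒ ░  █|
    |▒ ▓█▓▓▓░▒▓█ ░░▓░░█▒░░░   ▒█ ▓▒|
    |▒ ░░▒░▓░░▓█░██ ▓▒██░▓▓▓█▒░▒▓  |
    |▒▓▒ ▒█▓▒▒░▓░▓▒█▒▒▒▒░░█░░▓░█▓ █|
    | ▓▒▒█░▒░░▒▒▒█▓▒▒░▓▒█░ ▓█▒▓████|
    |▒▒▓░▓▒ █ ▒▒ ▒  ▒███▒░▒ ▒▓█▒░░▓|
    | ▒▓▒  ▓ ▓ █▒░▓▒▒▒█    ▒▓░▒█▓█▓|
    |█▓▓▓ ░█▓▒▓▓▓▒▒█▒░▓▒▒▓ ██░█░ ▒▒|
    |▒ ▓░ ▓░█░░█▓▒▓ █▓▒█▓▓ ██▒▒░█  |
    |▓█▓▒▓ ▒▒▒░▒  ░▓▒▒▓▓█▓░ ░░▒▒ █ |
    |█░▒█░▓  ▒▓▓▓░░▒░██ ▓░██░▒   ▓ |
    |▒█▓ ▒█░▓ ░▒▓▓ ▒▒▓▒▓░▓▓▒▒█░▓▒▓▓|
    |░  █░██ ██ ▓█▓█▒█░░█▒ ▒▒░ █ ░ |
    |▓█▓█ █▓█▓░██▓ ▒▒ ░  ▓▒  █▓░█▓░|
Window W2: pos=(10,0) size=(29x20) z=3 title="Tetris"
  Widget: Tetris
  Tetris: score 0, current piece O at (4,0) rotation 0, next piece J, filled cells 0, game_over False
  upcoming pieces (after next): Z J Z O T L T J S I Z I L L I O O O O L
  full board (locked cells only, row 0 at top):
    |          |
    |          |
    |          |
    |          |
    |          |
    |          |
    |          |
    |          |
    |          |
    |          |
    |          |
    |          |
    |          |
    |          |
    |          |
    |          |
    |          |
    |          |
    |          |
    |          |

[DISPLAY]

    ┏━━━━━━━━━━━━━━━━━━━━━━━━━━━┓━
 ┏━━┃ Tetris                    ┃━
 ┃ I┠───────────────────────────┨ 
 ┠──┃          │Next:           ┃─
 ┃▓█┃          │█               ┃ 
 ┃  ┃          │███             ┃ 
 ┃▒ ┃          │                ┃ 
 ┃█ ┃          │                ┃ 
 ┃░▓┃          │                ┃ 
 ┃░▒┃          │Score:          ┃ 
 ┃█▒┃          │0               ┃ 
 ┗━━┃          │                ┃━
    ┃          │                ┃█
    ┃          │                ┃█


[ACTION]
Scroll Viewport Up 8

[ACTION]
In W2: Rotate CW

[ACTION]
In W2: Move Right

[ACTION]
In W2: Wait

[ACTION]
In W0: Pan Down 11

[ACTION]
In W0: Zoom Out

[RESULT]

    ┏━━━━━━━━━━━━━━━━━━━━━━━━━━━┓━
 ┏━━┃ Tetris                    ┃━
 ┃ I┠───────────────────────────┨ 
 ┠──┃          │Next:           ┃─
 ┃▓█┃          │█               ┃ 
 ┃  ┃          │███             ┃ 
 ┃▒ ┃          │                ┃ 
 ┃█ ┃          │                ┃ 
 ┃░▓┃          │                ┃ 
 ┃░▒┃          │Score:          ┃ 
 ┃█▒┃          │0               ┃ 
 ┗━━┃          │                ┃━
    ┃          │                ┃ 
    ┃          │                ┃ 


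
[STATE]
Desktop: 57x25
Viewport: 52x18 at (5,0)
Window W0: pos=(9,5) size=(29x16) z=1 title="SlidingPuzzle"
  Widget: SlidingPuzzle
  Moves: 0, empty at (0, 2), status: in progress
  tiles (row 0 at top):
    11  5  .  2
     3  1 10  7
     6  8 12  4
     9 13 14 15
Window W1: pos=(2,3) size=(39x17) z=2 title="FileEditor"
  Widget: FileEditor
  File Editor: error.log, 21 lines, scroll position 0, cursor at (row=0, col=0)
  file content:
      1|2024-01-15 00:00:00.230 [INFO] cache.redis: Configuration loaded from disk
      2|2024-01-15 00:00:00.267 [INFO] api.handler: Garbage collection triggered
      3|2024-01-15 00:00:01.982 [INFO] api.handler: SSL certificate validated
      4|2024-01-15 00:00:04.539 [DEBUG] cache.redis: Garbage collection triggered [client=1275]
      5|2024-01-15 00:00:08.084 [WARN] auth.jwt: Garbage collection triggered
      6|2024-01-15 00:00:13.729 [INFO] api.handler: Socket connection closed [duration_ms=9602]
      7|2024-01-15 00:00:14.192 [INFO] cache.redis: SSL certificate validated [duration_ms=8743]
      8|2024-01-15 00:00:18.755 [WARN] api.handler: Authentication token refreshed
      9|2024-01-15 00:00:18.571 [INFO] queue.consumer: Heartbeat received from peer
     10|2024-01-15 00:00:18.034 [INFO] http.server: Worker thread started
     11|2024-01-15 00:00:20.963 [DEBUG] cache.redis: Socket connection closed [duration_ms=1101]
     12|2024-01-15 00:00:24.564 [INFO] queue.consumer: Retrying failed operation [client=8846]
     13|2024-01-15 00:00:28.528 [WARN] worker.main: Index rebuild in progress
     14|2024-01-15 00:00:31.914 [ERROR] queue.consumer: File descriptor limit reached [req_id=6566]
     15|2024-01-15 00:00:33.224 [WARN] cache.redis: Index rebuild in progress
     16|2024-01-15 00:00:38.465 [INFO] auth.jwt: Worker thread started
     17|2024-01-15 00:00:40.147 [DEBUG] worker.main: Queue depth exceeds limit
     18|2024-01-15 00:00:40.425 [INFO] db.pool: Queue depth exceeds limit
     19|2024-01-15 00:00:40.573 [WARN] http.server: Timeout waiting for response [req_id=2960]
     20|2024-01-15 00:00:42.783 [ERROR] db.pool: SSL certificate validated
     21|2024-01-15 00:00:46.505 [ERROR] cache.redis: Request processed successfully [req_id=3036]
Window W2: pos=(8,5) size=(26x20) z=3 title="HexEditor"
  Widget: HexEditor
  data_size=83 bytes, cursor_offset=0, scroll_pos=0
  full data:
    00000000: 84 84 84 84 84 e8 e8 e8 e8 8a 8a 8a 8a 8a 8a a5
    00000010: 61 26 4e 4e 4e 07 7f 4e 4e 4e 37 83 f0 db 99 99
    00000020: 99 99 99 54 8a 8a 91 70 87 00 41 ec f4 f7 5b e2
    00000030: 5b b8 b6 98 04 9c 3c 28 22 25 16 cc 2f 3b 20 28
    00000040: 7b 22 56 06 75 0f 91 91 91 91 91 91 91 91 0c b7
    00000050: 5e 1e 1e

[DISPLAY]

                                                    
                                                    
                                                    
━━━━━━━━━━━━━━━━━━━━━━━━━━━━━━━━━━━┓                
ileEditor                          ┃                
───┏━━━━━━━━━━━━━━━━━━━━━━━━┓──────┨                
24-┃ HexEditor              ┃cache▲┃                
24-┠────────────────────────┨api.h█┃                
24-┃00000000  84 84 84 84 84┃api.h░┃                
24-┃00000010  61 26 4e 4e 4e┃ cach░┃                
24-┃00000020  99 99 99 54 8a┃auth.░┃                
24-┃00000030  5b b8 b6 98 04┃api.h░┃                
24-┃00000040  7b 22 56 06 75┃cache░┃                
24-┃00000050  5e 1e 1e      ┃api.h░┃                
24-┃                        ┃queue░┃                
24-┃                        ┃http.░┃                
24-┃                        ┃ cach░┃                
24-┃                        ┃queue░┃                


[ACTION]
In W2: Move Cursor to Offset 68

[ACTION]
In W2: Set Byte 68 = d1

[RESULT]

                                                    
                                                    
                                                    
━━━━━━━━━━━━━━━━━━━━━━━━━━━━━━━━━━━┓                
ileEditor                          ┃                
───┏━━━━━━━━━━━━━━━━━━━━━━━━┓──────┨                
24-┃ HexEditor              ┃cache▲┃                
24-┠────────────────────────┨api.h█┃                
24-┃00000000  84 84 84 84 84┃api.h░┃                
24-┃00000010  61 26 4e 4e 4e┃ cach░┃                
24-┃00000020  99 99 99 54 8a┃auth.░┃                
24-┃00000030  5b b8 b6 98 04┃api.h░┃                
24-┃00000040  7b 22 56 06 D1┃cache░┃                
24-┃00000050  5e 1e 1e      ┃api.h░┃                
24-┃                        ┃queue░┃                
24-┃                        ┃http.░┃                
24-┃                        ┃ cach░┃                
24-┃                        ┃queue░┃                


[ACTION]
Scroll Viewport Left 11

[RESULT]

                                                    
                                                    
                                                    
  ┏━━━━━━━━━━━━━━━━━━━━━━━━━━━━━━━━━━━━━┓           
  ┃ FileEditor                          ┃           
  ┠─────┏━━━━━━━━━━━━━━━━━━━━━━━━┓──────┨           
  ┃█024-┃ HexEditor              ┃cache▲┃           
  ┃2024-┠────────────────────────┨api.h█┃           
  ┃2024-┃00000000  84 84 84 84 84┃api.h░┃           
  ┃2024-┃00000010  61 26 4e 4e 4e┃ cach░┃           
  ┃2024-┃00000020  99 99 99 54 8a┃auth.░┃           
  ┃2024-┃00000030  5b b8 b6 98 04┃api.h░┃           
  ┃2024-┃00000040  7b 22 56 06 D1┃cache░┃           
  ┃2024-┃00000050  5e 1e 1e      ┃api.h░┃           
  ┃2024-┃                        ┃queue░┃           
  ┃2024-┃                        ┃http.░┃           
  ┃2024-┃                        ┃ cach░┃           
  ┃2024-┃                        ┃queue░┃           


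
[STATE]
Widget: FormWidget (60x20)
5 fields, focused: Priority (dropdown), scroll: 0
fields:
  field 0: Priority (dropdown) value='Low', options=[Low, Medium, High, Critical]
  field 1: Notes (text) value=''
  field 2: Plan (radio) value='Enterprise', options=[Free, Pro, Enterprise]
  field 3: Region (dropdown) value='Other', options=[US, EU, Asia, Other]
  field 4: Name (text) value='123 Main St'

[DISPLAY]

> Priority:   [Low                                        ▼]
  Notes:      [                                            ]
  Plan:       ( ) Free  ( ) Pro  (●) Enterprise             
  Region:     [Other                                      ▼]
  Name:       [123 Main St                                 ]
                                                            
                                                            
                                                            
                                                            
                                                            
                                                            
                                                            
                                                            
                                                            
                                                            
                                                            
                                                            
                                                            
                                                            
                                                            


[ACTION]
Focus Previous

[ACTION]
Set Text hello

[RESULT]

  Priority:   [Low                                        ▼]
  Notes:      [                                            ]
  Plan:       ( ) Free  ( ) Pro  (●) Enterprise             
  Region:     [Other                                      ▼]
> Name:       [hello                                       ]
                                                            
                                                            
                                                            
                                                            
                                                            
                                                            
                                                            
                                                            
                                                            
                                                            
                                                            
                                                            
                                                            
                                                            
                                                            


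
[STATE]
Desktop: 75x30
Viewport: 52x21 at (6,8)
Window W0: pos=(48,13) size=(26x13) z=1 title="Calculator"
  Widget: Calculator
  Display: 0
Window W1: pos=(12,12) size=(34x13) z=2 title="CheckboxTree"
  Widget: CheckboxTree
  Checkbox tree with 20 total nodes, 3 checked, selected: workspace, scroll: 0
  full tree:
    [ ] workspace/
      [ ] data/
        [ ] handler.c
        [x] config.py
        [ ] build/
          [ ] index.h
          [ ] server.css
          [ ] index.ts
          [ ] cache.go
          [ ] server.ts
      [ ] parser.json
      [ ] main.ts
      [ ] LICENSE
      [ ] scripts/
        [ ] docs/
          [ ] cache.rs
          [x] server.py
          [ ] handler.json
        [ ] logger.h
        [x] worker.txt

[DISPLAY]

                                                    
                                                    
                                                    
                                                    
      ┏━━━━━━━━━━━━━━━━━━━━━━━━━━━━━━━━┓            
      ┃ CheckboxTree                   ┃  ┏━━━━━━━━━
      ┠────────────────────────────────┨  ┃ Calculat
      ┃>[-] workspace/                 ┃  ┠─────────
      ┃   [-] data/                    ┃  ┃         
      ┃     [ ] handler.c              ┃  ┃┌───┬───┬
      ┃     [x] config.py              ┃  ┃│ 7 │ 8 │
      ┃     [ ] build/                 ┃  ┃├───┼───┼
      ┃       [ ] index.h              ┃  ┃│ 4 │ 5 │
      ┃       [ ] server.css           ┃  ┃├───┼───┼
      ┃       [ ] index.ts             ┃  ┃│ 1 │ 2 │
      ┃       [ ] cache.go             ┃  ┃├───┼───┼
      ┗━━━━━━━━━━━━━━━━━━━━━━━━━━━━━━━━┛  ┃│ 0 │ . │
                                          ┗━━━━━━━━━
                                                    
                                                    
                                                    


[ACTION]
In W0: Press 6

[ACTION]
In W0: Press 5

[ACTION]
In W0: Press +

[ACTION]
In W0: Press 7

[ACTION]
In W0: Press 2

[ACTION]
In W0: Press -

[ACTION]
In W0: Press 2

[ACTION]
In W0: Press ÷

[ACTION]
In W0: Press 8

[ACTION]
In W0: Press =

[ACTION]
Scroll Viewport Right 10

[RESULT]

                                                    
                                                    
                                                    
                                                    
━━━━━━━━━━━━━━━━━━━━━━━━━━━━━┓                      
eckboxTree                   ┃  ┏━━━━━━━━━━━━━━━━━━━
─────────────────────────────┨  ┃ Calculator        
] workspace/                 ┃  ┠───────────────────
[-] data/                    ┃  ┃                  1
  [ ] handler.c              ┃  ┃┌───┬───┬───┬───┐  
  [x] config.py              ┃  ┃│ 7 │ 8 │ 9 │ ÷ │  
  [ ] build/                 ┃  ┃├───┼───┼───┼───┤  
    [ ] index.h              ┃  ┃│ 4 │ 5 │ 6 │ × │  
    [ ] server.css           ┃  ┃├───┼───┼───┼───┤  
    [ ] index.ts             ┃  ┃│ 1 │ 2 │ 3 │ - │  
    [ ] cache.go             ┃  ┃├───┼───┼───┼───┤  
━━━━━━━━━━━━━━━━━━━━━━━━━━━━━┛  ┃│ 0 │ . │ = │ + │  
                                ┗━━━━━━━━━━━━━━━━━━━
                                                    
                                                    
                                                    


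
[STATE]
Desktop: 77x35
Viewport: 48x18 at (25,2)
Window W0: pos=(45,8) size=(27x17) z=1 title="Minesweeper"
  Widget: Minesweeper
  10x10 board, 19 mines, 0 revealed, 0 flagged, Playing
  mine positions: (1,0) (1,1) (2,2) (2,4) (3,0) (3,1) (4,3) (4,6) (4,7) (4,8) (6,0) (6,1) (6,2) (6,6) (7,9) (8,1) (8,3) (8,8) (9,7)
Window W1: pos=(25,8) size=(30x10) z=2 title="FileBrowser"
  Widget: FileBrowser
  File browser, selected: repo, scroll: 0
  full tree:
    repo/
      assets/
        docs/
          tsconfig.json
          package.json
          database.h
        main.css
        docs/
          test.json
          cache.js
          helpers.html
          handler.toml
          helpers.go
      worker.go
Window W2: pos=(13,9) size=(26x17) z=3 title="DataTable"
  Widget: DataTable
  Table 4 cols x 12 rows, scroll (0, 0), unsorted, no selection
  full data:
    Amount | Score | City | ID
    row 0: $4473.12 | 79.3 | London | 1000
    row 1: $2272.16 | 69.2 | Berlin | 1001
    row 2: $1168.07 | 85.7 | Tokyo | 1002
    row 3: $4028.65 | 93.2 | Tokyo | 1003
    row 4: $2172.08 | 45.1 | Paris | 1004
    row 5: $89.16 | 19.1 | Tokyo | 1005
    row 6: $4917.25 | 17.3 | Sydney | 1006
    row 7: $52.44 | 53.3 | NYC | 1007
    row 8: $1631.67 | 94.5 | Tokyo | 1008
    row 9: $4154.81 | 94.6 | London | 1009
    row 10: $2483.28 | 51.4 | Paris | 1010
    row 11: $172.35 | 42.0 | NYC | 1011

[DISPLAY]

                                                
                                                
                                                
                                                
                                                
                                                
┏━━━━━━━━━━━━━━━━━━━━━━━━━━━━┓━━━━━━━━━━━━━━━━┓ 
━━━━━━━━━━━━━┓               ┃per             ┃ 
             ┃───────────────┨────────────────┨ 
─────────────┨               ┃■               ┃ 
ore│City  │ID┃s/             ┃■               ┃ 
───┼──────┼──┃               ┃■               ┃ 
.3 │London│10┃               ┃■               ┃ 
.2 │Berlin│10┃               ┃■               ┃ 
.7 │Tokyo │10┃               ┃■               ┃ 
.2 │Tokyo │10┃━━━━━━━━━━━━━━━┛■               ┃ 
.1 │Paris │10┃      ┃■■■■■■■■■■               ┃ 
.1 │Tokyo │10┃      ┃■■■■■■■■■■               ┃ 


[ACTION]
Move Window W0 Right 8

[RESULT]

                                                
                                                
                                                
                                                
                                                
                                                
┏━━━━━━━━━━━━━━━━━━━━━━━━━━━━┓━━━━━━━━━━━━━━━━━━
━━━━━━━━━━━━━┓               ┃esweeper          
             ┃───────────────┨──────────────────
─────────────┨               ┃■■■■■■            
ore│City  │ID┃s/             ┃■■■■■■            
───┼──────┼──┃               ┃■■■■■■            
.3 │London│10┃               ┃■■■■■■            
.2 │Berlin│10┃               ┃■■■■■■            
.7 │Tokyo │10┃               ┃■■■■■■            
.2 │Tokyo │10┃━━━━━━━━━━━━━━━┛■■■■■■            
.1 │Paris │10┃           ┃■■■■■■■■■■            
.1 │Tokyo │10┃           ┃■■■■■■■■■■            


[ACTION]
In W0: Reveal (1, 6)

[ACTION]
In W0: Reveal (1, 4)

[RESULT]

                                                
                                                
                                                
                                                
                                                
                                                
┏━━━━━━━━━━━━━━━━━━━━━━━━━━━━┓━━━━━━━━━━━━━━━━━━
━━━━━━━━━━━━━┓               ┃esweeper          
             ┃───────────────┨──────────────────
─────────────┨               ┃                  
ore│City  │ID┃s/             ┃11                
───┼──────┼──┃               ┃■1                
.3 │London│10┃               ┃■22321            
.2 │Berlin│10┃               ┃■■■■■■            
.7 │Tokyo │10┃               ┃■■■■■■            
.2 │Tokyo │10┃━━━━━━━━━━━━━━━┛■■■■■■            
.1 │Paris │10┃           ┃■■■■■■■■■■            
.1 │Tokyo │10┃           ┃■■■■■■■■■■            


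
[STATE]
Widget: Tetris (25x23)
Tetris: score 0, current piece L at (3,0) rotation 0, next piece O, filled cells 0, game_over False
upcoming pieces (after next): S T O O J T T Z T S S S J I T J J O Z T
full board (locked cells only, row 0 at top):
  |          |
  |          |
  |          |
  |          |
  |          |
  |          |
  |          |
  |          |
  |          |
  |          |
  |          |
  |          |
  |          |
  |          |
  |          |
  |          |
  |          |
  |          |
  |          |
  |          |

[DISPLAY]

     ▒    │Next:         
   ▒▒▒    │▓▓            
          │▓▓            
          │              
          │              
          │              
          │Score:        
          │0             
          │              
          │              
          │              
          │              
          │              
          │              
          │              
          │              
          │              
          │              
          │              
          │              
          │              
          │              
          │              


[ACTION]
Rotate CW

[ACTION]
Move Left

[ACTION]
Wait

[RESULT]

          │Next:         
  ▒       │▓▓            
  ▒       │▓▓            
  ▒▒      │              
          │              
          │              
          │Score:        
          │0             
          │              
          │              
          │              
          │              
          │              
          │              
          │              
          │              
          │              
          │              
          │              
          │              
          │              
          │              
          │              


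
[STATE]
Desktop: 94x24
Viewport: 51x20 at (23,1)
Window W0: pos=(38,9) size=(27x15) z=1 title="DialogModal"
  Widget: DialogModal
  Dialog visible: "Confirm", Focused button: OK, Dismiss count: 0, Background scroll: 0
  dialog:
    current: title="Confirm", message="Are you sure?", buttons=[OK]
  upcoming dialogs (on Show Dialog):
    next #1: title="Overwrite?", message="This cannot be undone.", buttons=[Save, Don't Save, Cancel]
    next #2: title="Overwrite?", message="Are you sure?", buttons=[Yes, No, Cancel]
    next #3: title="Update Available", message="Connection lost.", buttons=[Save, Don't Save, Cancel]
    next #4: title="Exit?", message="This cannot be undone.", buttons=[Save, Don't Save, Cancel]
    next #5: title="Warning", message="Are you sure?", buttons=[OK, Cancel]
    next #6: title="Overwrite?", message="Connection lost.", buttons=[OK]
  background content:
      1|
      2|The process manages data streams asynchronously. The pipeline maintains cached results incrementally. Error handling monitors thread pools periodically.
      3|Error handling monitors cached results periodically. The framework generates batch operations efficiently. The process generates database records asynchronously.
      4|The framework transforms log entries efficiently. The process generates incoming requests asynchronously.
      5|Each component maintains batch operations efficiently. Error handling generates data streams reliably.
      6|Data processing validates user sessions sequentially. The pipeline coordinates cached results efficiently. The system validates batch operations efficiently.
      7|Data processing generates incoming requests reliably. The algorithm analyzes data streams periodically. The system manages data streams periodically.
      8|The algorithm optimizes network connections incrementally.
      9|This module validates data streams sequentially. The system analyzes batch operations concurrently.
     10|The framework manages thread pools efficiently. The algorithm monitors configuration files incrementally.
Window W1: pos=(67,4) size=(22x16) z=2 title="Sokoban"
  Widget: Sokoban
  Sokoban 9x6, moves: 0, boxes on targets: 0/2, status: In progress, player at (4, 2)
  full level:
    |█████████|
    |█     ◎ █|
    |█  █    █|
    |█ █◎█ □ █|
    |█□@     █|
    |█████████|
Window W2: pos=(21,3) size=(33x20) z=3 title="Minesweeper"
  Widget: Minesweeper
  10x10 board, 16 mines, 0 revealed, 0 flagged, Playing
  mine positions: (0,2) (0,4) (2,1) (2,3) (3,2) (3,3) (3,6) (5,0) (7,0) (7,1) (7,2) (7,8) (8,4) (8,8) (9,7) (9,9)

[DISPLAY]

                                                   
                                                   
━━━━━━━━━━━━━━━━━━━━━━━━━━━━━━┓                    
Minesweeper                   ┃             ┏━━━━━━
──────────────────────────────┨             ┃ Sokob
■■■■■■■■■                     ┃             ┠──────
■■■■■■■■■                     ┃             ┃██████
■■■■■■■■■                     ┃             ┃█     
■■■■■■■■■                     ┃━━━━━━━━━━┓  ┃█  █  
■■■■■■■■■                     ┃          ┃  ┃█ █◎█ 
■■■■■■■■■                     ┃──────────┨  ┃█□@   
■■■■■■■■■                     ┃          ┃  ┃██████
■■■■■■■■■                     ┃ages data ┃  ┃Moves:
■■■■■■■■■                     ┃monitors c┃  ┃      
■■■■■■■■■                     ┃─────┐rms ┃  ┃      
                              ┃m    │ins ┃  ┃      
                              ┃ure? │ates┃  ┃      
                              ┃     │ates┃  ┃      
                              ┃─────┘es n┃  ┗━━━━━━
                              ┃idates dat┃         


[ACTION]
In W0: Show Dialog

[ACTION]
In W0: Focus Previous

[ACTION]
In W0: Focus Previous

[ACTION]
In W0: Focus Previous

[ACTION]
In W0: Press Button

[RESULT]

                                                   
                                                   
━━━━━━━━━━━━━━━━━━━━━━━━━━━━━━┓                    
Minesweeper                   ┃             ┏━━━━━━
──────────────────────────────┨             ┃ Sokob
■■■■■■■■■                     ┃             ┠──────
■■■■■■■■■                     ┃             ┃██████
■■■■■■■■■                     ┃             ┃█     
■■■■■■■■■                     ┃━━━━━━━━━━┓  ┃█  █  
■■■■■■■■■                     ┃          ┃  ┃█ █◎█ 
■■■■■■■■■                     ┃──────────┨  ┃█□@   
■■■■■■■■■                     ┃          ┃  ┃██████
■■■■■■■■■                     ┃ages data ┃  ┃Moves:
■■■■■■■■■                     ┃monitors c┃  ┃      
■■■■■■■■■                     ┃ransforms ┃  ┃      
                              ┃maintains ┃  ┃      
                              ┃ validates┃  ┃      
                              ┃ generates┃  ┃      
                              ┃ptimizes n┃  ┗━━━━━━
                              ┃idates dat┃         
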